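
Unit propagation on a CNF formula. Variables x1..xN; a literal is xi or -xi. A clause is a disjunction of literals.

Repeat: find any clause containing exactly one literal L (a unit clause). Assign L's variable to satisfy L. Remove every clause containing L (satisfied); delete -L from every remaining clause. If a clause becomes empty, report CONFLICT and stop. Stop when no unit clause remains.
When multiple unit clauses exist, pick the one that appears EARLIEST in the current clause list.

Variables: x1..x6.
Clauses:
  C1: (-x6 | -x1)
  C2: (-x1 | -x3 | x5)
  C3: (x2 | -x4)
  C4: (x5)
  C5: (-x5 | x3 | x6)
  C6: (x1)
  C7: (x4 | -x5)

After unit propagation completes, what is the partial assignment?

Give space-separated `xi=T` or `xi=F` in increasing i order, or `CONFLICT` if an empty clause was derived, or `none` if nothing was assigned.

unit clause [5] forces x5=T; simplify:
  drop -5 from [-5, 3, 6] -> [3, 6]
  drop -5 from [4, -5] -> [4]
  satisfied 2 clause(s); 5 remain; assigned so far: [5]
unit clause [1] forces x1=T; simplify:
  drop -1 from [-6, -1] -> [-6]
  satisfied 1 clause(s); 4 remain; assigned so far: [1, 5]
unit clause [-6] forces x6=F; simplify:
  drop 6 from [3, 6] -> [3]
  satisfied 1 clause(s); 3 remain; assigned so far: [1, 5, 6]
unit clause [3] forces x3=T; simplify:
  satisfied 1 clause(s); 2 remain; assigned so far: [1, 3, 5, 6]
unit clause [4] forces x4=T; simplify:
  drop -4 from [2, -4] -> [2]
  satisfied 1 clause(s); 1 remain; assigned so far: [1, 3, 4, 5, 6]
unit clause [2] forces x2=T; simplify:
  satisfied 1 clause(s); 0 remain; assigned so far: [1, 2, 3, 4, 5, 6]

Answer: x1=T x2=T x3=T x4=T x5=T x6=F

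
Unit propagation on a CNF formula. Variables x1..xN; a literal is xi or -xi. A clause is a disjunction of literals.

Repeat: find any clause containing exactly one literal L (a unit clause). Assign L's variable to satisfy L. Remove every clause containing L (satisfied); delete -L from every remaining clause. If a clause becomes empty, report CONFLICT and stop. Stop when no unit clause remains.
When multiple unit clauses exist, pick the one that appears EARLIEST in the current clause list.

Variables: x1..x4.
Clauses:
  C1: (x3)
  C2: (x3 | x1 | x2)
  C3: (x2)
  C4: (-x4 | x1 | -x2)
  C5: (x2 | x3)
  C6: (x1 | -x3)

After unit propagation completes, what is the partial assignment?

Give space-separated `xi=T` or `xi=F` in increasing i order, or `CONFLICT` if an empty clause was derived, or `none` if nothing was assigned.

Answer: x1=T x2=T x3=T

Derivation:
unit clause [3] forces x3=T; simplify:
  drop -3 from [1, -3] -> [1]
  satisfied 3 clause(s); 3 remain; assigned so far: [3]
unit clause [2] forces x2=T; simplify:
  drop -2 from [-4, 1, -2] -> [-4, 1]
  satisfied 1 clause(s); 2 remain; assigned so far: [2, 3]
unit clause [1] forces x1=T; simplify:
  satisfied 2 clause(s); 0 remain; assigned so far: [1, 2, 3]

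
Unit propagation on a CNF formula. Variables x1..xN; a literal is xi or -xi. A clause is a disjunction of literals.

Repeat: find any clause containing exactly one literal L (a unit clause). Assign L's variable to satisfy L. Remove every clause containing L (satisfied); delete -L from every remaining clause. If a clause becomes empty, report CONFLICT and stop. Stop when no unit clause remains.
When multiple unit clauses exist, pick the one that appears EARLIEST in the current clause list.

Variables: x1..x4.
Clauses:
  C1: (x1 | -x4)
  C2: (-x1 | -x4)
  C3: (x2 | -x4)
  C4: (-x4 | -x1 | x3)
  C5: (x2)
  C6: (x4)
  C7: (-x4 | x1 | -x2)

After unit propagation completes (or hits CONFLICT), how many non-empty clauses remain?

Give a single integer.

Answer: 1

Derivation:
unit clause [2] forces x2=T; simplify:
  drop -2 from [-4, 1, -2] -> [-4, 1]
  satisfied 2 clause(s); 5 remain; assigned so far: [2]
unit clause [4] forces x4=T; simplify:
  drop -4 from [1, -4] -> [1]
  drop -4 from [-1, -4] -> [-1]
  drop -4 from [-4, -1, 3] -> [-1, 3]
  drop -4 from [-4, 1] -> [1]
  satisfied 1 clause(s); 4 remain; assigned so far: [2, 4]
unit clause [1] forces x1=T; simplify:
  drop -1 from [-1] -> [] (empty!)
  drop -1 from [-1, 3] -> [3]
  satisfied 2 clause(s); 2 remain; assigned so far: [1, 2, 4]
CONFLICT (empty clause)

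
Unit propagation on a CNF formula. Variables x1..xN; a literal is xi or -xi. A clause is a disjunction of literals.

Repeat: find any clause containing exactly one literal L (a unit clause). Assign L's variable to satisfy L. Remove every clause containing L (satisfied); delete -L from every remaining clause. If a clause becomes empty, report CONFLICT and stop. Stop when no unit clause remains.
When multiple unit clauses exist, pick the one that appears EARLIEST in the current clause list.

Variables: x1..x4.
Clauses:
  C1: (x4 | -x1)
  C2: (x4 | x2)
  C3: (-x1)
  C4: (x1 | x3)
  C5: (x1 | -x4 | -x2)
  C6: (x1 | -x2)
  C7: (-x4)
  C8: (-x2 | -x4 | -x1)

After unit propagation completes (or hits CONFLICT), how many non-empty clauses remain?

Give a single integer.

Answer: 0

Derivation:
unit clause [-1] forces x1=F; simplify:
  drop 1 from [1, 3] -> [3]
  drop 1 from [1, -4, -2] -> [-4, -2]
  drop 1 from [1, -2] -> [-2]
  satisfied 3 clause(s); 5 remain; assigned so far: [1]
unit clause [3] forces x3=T; simplify:
  satisfied 1 clause(s); 4 remain; assigned so far: [1, 3]
unit clause [-2] forces x2=F; simplify:
  drop 2 from [4, 2] -> [4]
  satisfied 2 clause(s); 2 remain; assigned so far: [1, 2, 3]
unit clause [4] forces x4=T; simplify:
  drop -4 from [-4] -> [] (empty!)
  satisfied 1 clause(s); 1 remain; assigned so far: [1, 2, 3, 4]
CONFLICT (empty clause)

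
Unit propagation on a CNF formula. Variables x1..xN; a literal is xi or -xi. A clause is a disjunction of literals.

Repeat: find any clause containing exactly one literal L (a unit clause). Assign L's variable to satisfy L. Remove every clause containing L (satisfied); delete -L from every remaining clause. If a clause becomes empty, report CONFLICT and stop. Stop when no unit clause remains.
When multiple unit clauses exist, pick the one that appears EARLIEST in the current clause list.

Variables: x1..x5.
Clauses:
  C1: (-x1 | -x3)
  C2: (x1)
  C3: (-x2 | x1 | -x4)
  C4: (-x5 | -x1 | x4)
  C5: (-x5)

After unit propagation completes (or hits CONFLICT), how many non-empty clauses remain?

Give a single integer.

unit clause [1] forces x1=T; simplify:
  drop -1 from [-1, -3] -> [-3]
  drop -1 from [-5, -1, 4] -> [-5, 4]
  satisfied 2 clause(s); 3 remain; assigned so far: [1]
unit clause [-3] forces x3=F; simplify:
  satisfied 1 clause(s); 2 remain; assigned so far: [1, 3]
unit clause [-5] forces x5=F; simplify:
  satisfied 2 clause(s); 0 remain; assigned so far: [1, 3, 5]

Answer: 0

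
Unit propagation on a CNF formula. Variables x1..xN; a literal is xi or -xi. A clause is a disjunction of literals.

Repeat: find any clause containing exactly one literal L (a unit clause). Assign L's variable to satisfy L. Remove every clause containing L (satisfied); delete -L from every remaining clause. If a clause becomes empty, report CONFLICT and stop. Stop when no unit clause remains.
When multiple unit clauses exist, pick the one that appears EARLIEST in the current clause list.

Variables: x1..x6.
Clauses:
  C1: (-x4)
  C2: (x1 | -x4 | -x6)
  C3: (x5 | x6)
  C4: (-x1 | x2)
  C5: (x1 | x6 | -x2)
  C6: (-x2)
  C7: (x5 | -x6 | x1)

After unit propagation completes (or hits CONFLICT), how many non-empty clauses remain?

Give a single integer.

unit clause [-4] forces x4=F; simplify:
  satisfied 2 clause(s); 5 remain; assigned so far: [4]
unit clause [-2] forces x2=F; simplify:
  drop 2 from [-1, 2] -> [-1]
  satisfied 2 clause(s); 3 remain; assigned so far: [2, 4]
unit clause [-1] forces x1=F; simplify:
  drop 1 from [5, -6, 1] -> [5, -6]
  satisfied 1 clause(s); 2 remain; assigned so far: [1, 2, 4]

Answer: 2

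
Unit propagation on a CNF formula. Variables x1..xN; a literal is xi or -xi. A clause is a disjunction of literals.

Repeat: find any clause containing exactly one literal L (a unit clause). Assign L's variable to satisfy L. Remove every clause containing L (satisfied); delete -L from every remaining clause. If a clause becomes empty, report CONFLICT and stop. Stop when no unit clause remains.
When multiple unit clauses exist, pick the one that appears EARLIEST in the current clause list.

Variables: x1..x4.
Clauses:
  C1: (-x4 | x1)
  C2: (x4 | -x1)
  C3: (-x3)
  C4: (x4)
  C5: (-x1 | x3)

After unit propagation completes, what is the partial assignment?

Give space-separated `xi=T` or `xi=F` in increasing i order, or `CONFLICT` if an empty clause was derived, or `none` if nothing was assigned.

Answer: CONFLICT

Derivation:
unit clause [-3] forces x3=F; simplify:
  drop 3 from [-1, 3] -> [-1]
  satisfied 1 clause(s); 4 remain; assigned so far: [3]
unit clause [4] forces x4=T; simplify:
  drop -4 from [-4, 1] -> [1]
  satisfied 2 clause(s); 2 remain; assigned so far: [3, 4]
unit clause [1] forces x1=T; simplify:
  drop -1 from [-1] -> [] (empty!)
  satisfied 1 clause(s); 1 remain; assigned so far: [1, 3, 4]
CONFLICT (empty clause)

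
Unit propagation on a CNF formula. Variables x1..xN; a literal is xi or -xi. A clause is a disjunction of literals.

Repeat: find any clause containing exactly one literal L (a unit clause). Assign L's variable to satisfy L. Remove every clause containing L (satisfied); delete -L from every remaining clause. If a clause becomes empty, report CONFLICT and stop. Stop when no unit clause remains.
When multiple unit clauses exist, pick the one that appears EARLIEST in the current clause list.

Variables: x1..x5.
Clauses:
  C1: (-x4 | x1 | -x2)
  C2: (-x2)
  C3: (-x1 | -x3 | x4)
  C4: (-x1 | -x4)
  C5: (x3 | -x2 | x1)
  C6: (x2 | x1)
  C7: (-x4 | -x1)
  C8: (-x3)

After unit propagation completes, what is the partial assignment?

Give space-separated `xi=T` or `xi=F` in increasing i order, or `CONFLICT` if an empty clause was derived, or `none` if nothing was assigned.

unit clause [-2] forces x2=F; simplify:
  drop 2 from [2, 1] -> [1]
  satisfied 3 clause(s); 5 remain; assigned so far: [2]
unit clause [1] forces x1=T; simplify:
  drop -1 from [-1, -3, 4] -> [-3, 4]
  drop -1 from [-1, -4] -> [-4]
  drop -1 from [-4, -1] -> [-4]
  satisfied 1 clause(s); 4 remain; assigned so far: [1, 2]
unit clause [-4] forces x4=F; simplify:
  drop 4 from [-3, 4] -> [-3]
  satisfied 2 clause(s); 2 remain; assigned so far: [1, 2, 4]
unit clause [-3] forces x3=F; simplify:
  satisfied 2 clause(s); 0 remain; assigned so far: [1, 2, 3, 4]

Answer: x1=T x2=F x3=F x4=F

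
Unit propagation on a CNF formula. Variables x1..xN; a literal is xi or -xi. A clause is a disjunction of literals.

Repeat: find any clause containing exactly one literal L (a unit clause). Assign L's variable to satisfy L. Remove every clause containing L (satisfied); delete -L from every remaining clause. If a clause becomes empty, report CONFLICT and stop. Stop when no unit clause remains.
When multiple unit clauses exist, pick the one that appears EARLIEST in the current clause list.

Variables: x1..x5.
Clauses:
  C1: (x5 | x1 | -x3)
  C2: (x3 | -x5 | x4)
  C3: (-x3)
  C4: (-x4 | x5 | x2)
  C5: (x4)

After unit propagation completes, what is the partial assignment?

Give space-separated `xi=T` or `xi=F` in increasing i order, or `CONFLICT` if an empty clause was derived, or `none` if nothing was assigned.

unit clause [-3] forces x3=F; simplify:
  drop 3 from [3, -5, 4] -> [-5, 4]
  satisfied 2 clause(s); 3 remain; assigned so far: [3]
unit clause [4] forces x4=T; simplify:
  drop -4 from [-4, 5, 2] -> [5, 2]
  satisfied 2 clause(s); 1 remain; assigned so far: [3, 4]

Answer: x3=F x4=T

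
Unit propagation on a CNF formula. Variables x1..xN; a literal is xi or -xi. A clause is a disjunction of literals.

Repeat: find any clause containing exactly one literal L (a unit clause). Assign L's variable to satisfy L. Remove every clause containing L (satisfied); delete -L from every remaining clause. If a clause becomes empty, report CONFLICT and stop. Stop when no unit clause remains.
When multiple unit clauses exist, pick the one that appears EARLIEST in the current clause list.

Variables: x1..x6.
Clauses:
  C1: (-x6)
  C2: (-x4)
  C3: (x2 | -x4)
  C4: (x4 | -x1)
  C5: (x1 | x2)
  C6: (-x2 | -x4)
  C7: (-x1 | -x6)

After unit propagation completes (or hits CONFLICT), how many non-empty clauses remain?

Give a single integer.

Answer: 0

Derivation:
unit clause [-6] forces x6=F; simplify:
  satisfied 2 clause(s); 5 remain; assigned so far: [6]
unit clause [-4] forces x4=F; simplify:
  drop 4 from [4, -1] -> [-1]
  satisfied 3 clause(s); 2 remain; assigned so far: [4, 6]
unit clause [-1] forces x1=F; simplify:
  drop 1 from [1, 2] -> [2]
  satisfied 1 clause(s); 1 remain; assigned so far: [1, 4, 6]
unit clause [2] forces x2=T; simplify:
  satisfied 1 clause(s); 0 remain; assigned so far: [1, 2, 4, 6]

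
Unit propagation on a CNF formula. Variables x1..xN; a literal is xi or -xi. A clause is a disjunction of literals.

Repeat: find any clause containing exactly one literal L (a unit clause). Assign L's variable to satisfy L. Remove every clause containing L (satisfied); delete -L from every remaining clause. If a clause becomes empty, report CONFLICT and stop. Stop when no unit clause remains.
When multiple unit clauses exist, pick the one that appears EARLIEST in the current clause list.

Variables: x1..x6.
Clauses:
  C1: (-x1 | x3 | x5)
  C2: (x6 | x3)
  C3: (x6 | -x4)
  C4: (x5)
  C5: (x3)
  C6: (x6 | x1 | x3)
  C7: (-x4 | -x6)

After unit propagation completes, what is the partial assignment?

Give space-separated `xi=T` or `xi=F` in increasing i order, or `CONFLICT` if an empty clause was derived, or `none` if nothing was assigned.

Answer: x3=T x5=T

Derivation:
unit clause [5] forces x5=T; simplify:
  satisfied 2 clause(s); 5 remain; assigned so far: [5]
unit clause [3] forces x3=T; simplify:
  satisfied 3 clause(s); 2 remain; assigned so far: [3, 5]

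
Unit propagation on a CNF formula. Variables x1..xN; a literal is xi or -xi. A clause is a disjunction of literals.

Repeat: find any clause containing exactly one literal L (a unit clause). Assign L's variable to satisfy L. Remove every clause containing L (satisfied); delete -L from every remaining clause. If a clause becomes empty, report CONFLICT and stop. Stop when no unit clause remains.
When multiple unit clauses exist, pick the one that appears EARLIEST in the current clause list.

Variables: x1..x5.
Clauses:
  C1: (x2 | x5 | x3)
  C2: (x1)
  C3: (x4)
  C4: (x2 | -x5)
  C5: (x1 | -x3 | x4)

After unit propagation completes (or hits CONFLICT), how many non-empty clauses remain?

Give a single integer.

Answer: 2

Derivation:
unit clause [1] forces x1=T; simplify:
  satisfied 2 clause(s); 3 remain; assigned so far: [1]
unit clause [4] forces x4=T; simplify:
  satisfied 1 clause(s); 2 remain; assigned so far: [1, 4]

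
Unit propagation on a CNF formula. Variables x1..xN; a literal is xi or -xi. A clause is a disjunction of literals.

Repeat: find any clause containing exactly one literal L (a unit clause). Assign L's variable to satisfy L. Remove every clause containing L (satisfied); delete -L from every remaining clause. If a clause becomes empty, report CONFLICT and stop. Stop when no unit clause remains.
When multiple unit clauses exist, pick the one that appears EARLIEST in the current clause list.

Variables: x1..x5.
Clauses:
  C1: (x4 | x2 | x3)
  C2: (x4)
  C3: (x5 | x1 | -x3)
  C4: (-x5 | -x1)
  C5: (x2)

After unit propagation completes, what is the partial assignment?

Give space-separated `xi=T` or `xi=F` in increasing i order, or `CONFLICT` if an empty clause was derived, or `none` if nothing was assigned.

unit clause [4] forces x4=T; simplify:
  satisfied 2 clause(s); 3 remain; assigned so far: [4]
unit clause [2] forces x2=T; simplify:
  satisfied 1 clause(s); 2 remain; assigned so far: [2, 4]

Answer: x2=T x4=T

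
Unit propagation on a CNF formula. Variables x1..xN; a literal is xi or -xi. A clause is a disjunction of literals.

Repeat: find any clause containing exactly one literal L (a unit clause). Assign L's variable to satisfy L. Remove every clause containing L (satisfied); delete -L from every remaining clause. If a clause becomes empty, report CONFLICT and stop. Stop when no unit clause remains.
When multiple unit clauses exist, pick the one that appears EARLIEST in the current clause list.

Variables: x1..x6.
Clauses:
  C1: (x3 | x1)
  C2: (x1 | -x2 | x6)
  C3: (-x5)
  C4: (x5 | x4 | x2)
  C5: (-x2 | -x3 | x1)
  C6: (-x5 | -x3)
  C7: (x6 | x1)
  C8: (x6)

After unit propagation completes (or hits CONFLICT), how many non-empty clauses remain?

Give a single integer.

Answer: 3

Derivation:
unit clause [-5] forces x5=F; simplify:
  drop 5 from [5, 4, 2] -> [4, 2]
  satisfied 2 clause(s); 6 remain; assigned so far: [5]
unit clause [6] forces x6=T; simplify:
  satisfied 3 clause(s); 3 remain; assigned so far: [5, 6]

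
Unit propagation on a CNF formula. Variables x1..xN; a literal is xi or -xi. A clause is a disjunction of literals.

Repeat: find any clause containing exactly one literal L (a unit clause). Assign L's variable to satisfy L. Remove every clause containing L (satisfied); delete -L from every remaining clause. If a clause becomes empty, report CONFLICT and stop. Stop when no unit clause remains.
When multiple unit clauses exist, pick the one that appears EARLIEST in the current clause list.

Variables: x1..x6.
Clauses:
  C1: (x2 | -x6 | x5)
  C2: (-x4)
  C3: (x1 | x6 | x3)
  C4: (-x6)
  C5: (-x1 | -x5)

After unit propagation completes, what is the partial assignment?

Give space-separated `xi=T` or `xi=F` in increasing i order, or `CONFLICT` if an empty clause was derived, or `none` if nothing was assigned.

unit clause [-4] forces x4=F; simplify:
  satisfied 1 clause(s); 4 remain; assigned so far: [4]
unit clause [-6] forces x6=F; simplify:
  drop 6 from [1, 6, 3] -> [1, 3]
  satisfied 2 clause(s); 2 remain; assigned so far: [4, 6]

Answer: x4=F x6=F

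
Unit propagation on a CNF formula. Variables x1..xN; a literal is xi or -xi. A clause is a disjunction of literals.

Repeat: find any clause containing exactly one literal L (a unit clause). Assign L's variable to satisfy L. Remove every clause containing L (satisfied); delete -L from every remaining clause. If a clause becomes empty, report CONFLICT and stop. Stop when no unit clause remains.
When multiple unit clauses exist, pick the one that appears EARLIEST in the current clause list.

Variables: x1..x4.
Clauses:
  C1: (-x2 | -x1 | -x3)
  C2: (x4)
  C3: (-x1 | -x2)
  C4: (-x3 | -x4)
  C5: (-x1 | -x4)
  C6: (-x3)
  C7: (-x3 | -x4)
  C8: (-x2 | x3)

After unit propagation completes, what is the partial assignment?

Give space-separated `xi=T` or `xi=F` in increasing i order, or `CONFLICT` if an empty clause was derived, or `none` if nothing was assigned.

unit clause [4] forces x4=T; simplify:
  drop -4 from [-3, -4] -> [-3]
  drop -4 from [-1, -4] -> [-1]
  drop -4 from [-3, -4] -> [-3]
  satisfied 1 clause(s); 7 remain; assigned so far: [4]
unit clause [-3] forces x3=F; simplify:
  drop 3 from [-2, 3] -> [-2]
  satisfied 4 clause(s); 3 remain; assigned so far: [3, 4]
unit clause [-1] forces x1=F; simplify:
  satisfied 2 clause(s); 1 remain; assigned so far: [1, 3, 4]
unit clause [-2] forces x2=F; simplify:
  satisfied 1 clause(s); 0 remain; assigned so far: [1, 2, 3, 4]

Answer: x1=F x2=F x3=F x4=T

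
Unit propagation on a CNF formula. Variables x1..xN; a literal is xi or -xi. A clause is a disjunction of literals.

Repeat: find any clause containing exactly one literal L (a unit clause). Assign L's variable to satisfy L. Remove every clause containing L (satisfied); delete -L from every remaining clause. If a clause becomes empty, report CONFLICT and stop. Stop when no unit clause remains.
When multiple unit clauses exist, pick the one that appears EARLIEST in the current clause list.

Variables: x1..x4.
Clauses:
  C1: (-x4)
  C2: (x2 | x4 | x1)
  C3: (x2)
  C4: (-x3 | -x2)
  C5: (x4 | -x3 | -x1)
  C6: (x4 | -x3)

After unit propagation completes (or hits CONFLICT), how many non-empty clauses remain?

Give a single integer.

unit clause [-4] forces x4=F; simplify:
  drop 4 from [2, 4, 1] -> [2, 1]
  drop 4 from [4, -3, -1] -> [-3, -1]
  drop 4 from [4, -3] -> [-3]
  satisfied 1 clause(s); 5 remain; assigned so far: [4]
unit clause [2] forces x2=T; simplify:
  drop -2 from [-3, -2] -> [-3]
  satisfied 2 clause(s); 3 remain; assigned so far: [2, 4]
unit clause [-3] forces x3=F; simplify:
  satisfied 3 clause(s); 0 remain; assigned so far: [2, 3, 4]

Answer: 0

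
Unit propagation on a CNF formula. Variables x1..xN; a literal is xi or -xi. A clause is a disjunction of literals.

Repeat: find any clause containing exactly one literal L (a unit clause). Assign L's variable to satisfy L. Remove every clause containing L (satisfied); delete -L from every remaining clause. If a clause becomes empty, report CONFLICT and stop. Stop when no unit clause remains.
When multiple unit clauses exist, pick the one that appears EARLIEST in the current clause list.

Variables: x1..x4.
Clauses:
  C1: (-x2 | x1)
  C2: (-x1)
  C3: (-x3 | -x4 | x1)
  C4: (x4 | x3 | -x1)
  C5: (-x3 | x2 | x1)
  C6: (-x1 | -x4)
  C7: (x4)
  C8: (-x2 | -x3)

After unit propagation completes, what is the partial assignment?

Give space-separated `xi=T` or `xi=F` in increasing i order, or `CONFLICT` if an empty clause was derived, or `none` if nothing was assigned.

unit clause [-1] forces x1=F; simplify:
  drop 1 from [-2, 1] -> [-2]
  drop 1 from [-3, -4, 1] -> [-3, -4]
  drop 1 from [-3, 2, 1] -> [-3, 2]
  satisfied 3 clause(s); 5 remain; assigned so far: [1]
unit clause [-2] forces x2=F; simplify:
  drop 2 from [-3, 2] -> [-3]
  satisfied 2 clause(s); 3 remain; assigned so far: [1, 2]
unit clause [-3] forces x3=F; simplify:
  satisfied 2 clause(s); 1 remain; assigned so far: [1, 2, 3]
unit clause [4] forces x4=T; simplify:
  satisfied 1 clause(s); 0 remain; assigned so far: [1, 2, 3, 4]

Answer: x1=F x2=F x3=F x4=T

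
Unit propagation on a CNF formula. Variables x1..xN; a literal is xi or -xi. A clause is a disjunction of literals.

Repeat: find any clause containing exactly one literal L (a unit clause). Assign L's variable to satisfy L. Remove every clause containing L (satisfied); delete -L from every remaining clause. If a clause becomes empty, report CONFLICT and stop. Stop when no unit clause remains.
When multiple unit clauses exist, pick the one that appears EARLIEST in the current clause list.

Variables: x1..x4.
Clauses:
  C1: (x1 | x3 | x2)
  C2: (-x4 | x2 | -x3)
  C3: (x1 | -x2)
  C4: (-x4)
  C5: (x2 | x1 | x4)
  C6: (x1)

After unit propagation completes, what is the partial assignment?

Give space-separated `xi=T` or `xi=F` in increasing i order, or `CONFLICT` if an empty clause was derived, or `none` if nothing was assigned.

unit clause [-4] forces x4=F; simplify:
  drop 4 from [2, 1, 4] -> [2, 1]
  satisfied 2 clause(s); 4 remain; assigned so far: [4]
unit clause [1] forces x1=T; simplify:
  satisfied 4 clause(s); 0 remain; assigned so far: [1, 4]

Answer: x1=T x4=F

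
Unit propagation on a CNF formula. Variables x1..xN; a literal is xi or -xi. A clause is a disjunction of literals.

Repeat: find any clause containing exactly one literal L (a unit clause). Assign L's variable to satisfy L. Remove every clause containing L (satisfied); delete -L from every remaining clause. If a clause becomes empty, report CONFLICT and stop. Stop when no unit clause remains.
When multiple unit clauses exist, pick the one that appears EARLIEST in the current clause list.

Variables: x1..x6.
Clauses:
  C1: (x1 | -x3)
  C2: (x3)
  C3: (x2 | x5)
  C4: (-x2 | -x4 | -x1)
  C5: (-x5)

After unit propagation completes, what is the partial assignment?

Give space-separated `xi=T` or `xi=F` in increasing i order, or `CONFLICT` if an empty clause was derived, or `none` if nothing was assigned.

Answer: x1=T x2=T x3=T x4=F x5=F

Derivation:
unit clause [3] forces x3=T; simplify:
  drop -3 from [1, -3] -> [1]
  satisfied 1 clause(s); 4 remain; assigned so far: [3]
unit clause [1] forces x1=T; simplify:
  drop -1 from [-2, -4, -1] -> [-2, -4]
  satisfied 1 clause(s); 3 remain; assigned so far: [1, 3]
unit clause [-5] forces x5=F; simplify:
  drop 5 from [2, 5] -> [2]
  satisfied 1 clause(s); 2 remain; assigned so far: [1, 3, 5]
unit clause [2] forces x2=T; simplify:
  drop -2 from [-2, -4] -> [-4]
  satisfied 1 clause(s); 1 remain; assigned so far: [1, 2, 3, 5]
unit clause [-4] forces x4=F; simplify:
  satisfied 1 clause(s); 0 remain; assigned so far: [1, 2, 3, 4, 5]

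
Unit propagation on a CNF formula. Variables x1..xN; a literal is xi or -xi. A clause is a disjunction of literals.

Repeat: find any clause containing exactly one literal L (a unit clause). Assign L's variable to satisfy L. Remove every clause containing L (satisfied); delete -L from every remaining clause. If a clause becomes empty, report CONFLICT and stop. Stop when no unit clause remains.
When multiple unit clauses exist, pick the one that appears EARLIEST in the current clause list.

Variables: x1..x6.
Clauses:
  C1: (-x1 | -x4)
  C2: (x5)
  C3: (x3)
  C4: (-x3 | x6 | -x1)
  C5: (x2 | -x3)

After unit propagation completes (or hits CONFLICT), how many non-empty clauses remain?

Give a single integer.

unit clause [5] forces x5=T; simplify:
  satisfied 1 clause(s); 4 remain; assigned so far: [5]
unit clause [3] forces x3=T; simplify:
  drop -3 from [-3, 6, -1] -> [6, -1]
  drop -3 from [2, -3] -> [2]
  satisfied 1 clause(s); 3 remain; assigned so far: [3, 5]
unit clause [2] forces x2=T; simplify:
  satisfied 1 clause(s); 2 remain; assigned so far: [2, 3, 5]

Answer: 2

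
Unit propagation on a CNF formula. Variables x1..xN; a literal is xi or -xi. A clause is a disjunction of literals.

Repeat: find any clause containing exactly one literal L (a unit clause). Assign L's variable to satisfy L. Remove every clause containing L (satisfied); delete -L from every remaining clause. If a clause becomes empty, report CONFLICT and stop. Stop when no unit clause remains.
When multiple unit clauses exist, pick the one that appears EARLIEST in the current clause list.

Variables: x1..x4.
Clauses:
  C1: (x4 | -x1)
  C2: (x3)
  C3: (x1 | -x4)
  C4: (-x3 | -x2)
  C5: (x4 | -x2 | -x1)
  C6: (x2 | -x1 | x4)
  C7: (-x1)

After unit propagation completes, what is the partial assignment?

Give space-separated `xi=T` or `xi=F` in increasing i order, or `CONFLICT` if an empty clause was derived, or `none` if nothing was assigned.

unit clause [3] forces x3=T; simplify:
  drop -3 from [-3, -2] -> [-2]
  satisfied 1 clause(s); 6 remain; assigned so far: [3]
unit clause [-2] forces x2=F; simplify:
  drop 2 from [2, -1, 4] -> [-1, 4]
  satisfied 2 clause(s); 4 remain; assigned so far: [2, 3]
unit clause [-1] forces x1=F; simplify:
  drop 1 from [1, -4] -> [-4]
  satisfied 3 clause(s); 1 remain; assigned so far: [1, 2, 3]
unit clause [-4] forces x4=F; simplify:
  satisfied 1 clause(s); 0 remain; assigned so far: [1, 2, 3, 4]

Answer: x1=F x2=F x3=T x4=F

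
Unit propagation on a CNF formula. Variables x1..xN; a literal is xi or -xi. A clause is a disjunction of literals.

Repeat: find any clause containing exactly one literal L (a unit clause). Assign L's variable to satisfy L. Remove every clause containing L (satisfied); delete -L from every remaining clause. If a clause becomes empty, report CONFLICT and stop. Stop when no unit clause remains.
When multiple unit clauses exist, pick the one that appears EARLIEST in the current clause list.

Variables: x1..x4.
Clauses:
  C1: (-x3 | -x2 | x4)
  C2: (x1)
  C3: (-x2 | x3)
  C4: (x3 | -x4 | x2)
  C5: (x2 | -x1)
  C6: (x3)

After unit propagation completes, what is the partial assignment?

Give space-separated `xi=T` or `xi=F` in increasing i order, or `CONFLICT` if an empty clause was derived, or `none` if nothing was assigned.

Answer: x1=T x2=T x3=T x4=T

Derivation:
unit clause [1] forces x1=T; simplify:
  drop -1 from [2, -1] -> [2]
  satisfied 1 clause(s); 5 remain; assigned so far: [1]
unit clause [2] forces x2=T; simplify:
  drop -2 from [-3, -2, 4] -> [-3, 4]
  drop -2 from [-2, 3] -> [3]
  satisfied 2 clause(s); 3 remain; assigned so far: [1, 2]
unit clause [3] forces x3=T; simplify:
  drop -3 from [-3, 4] -> [4]
  satisfied 2 clause(s); 1 remain; assigned so far: [1, 2, 3]
unit clause [4] forces x4=T; simplify:
  satisfied 1 clause(s); 0 remain; assigned so far: [1, 2, 3, 4]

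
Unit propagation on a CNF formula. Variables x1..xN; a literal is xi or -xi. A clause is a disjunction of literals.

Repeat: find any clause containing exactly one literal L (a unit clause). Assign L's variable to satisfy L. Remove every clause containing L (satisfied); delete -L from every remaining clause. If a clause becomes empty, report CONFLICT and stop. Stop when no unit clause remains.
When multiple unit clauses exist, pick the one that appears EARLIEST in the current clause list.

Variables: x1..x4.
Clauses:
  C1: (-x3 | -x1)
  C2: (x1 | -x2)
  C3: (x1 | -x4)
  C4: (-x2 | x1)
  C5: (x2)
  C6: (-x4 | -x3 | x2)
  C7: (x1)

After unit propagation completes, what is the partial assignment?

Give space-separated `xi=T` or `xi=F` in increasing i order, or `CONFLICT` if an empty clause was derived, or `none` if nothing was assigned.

Answer: x1=T x2=T x3=F

Derivation:
unit clause [2] forces x2=T; simplify:
  drop -2 from [1, -2] -> [1]
  drop -2 from [-2, 1] -> [1]
  satisfied 2 clause(s); 5 remain; assigned so far: [2]
unit clause [1] forces x1=T; simplify:
  drop -1 from [-3, -1] -> [-3]
  satisfied 4 clause(s); 1 remain; assigned so far: [1, 2]
unit clause [-3] forces x3=F; simplify:
  satisfied 1 clause(s); 0 remain; assigned so far: [1, 2, 3]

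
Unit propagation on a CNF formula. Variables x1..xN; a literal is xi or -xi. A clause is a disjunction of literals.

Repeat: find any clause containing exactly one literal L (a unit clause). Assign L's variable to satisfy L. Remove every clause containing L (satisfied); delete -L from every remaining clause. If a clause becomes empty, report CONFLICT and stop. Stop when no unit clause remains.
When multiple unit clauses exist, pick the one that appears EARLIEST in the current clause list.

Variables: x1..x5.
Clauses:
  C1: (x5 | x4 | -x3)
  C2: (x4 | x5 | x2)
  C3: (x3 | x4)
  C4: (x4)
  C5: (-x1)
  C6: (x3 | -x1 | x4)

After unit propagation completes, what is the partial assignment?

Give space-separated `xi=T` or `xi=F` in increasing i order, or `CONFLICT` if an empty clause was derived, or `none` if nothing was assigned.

unit clause [4] forces x4=T; simplify:
  satisfied 5 clause(s); 1 remain; assigned so far: [4]
unit clause [-1] forces x1=F; simplify:
  satisfied 1 clause(s); 0 remain; assigned so far: [1, 4]

Answer: x1=F x4=T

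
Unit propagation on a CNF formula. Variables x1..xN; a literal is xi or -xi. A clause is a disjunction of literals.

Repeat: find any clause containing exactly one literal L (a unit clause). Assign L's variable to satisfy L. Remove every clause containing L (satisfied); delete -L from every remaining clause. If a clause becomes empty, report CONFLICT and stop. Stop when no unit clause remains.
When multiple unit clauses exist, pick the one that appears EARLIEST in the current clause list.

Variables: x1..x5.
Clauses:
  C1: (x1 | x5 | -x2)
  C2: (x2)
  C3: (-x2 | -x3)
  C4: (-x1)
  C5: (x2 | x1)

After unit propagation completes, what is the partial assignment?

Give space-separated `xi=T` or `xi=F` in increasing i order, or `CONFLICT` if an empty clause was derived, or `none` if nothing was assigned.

Answer: x1=F x2=T x3=F x5=T

Derivation:
unit clause [2] forces x2=T; simplify:
  drop -2 from [1, 5, -2] -> [1, 5]
  drop -2 from [-2, -3] -> [-3]
  satisfied 2 clause(s); 3 remain; assigned so far: [2]
unit clause [-3] forces x3=F; simplify:
  satisfied 1 clause(s); 2 remain; assigned so far: [2, 3]
unit clause [-1] forces x1=F; simplify:
  drop 1 from [1, 5] -> [5]
  satisfied 1 clause(s); 1 remain; assigned so far: [1, 2, 3]
unit clause [5] forces x5=T; simplify:
  satisfied 1 clause(s); 0 remain; assigned so far: [1, 2, 3, 5]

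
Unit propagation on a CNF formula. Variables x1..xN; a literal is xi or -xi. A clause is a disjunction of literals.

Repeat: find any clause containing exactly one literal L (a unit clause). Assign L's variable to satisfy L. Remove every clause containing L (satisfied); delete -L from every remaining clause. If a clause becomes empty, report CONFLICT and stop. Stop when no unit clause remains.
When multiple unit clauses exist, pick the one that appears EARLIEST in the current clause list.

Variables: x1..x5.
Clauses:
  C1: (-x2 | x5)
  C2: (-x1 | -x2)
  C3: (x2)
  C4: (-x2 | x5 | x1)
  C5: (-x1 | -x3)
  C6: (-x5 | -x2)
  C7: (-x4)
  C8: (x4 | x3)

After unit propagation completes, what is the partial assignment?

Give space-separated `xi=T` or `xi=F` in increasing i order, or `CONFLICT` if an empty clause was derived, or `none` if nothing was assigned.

Answer: CONFLICT

Derivation:
unit clause [2] forces x2=T; simplify:
  drop -2 from [-2, 5] -> [5]
  drop -2 from [-1, -2] -> [-1]
  drop -2 from [-2, 5, 1] -> [5, 1]
  drop -2 from [-5, -2] -> [-5]
  satisfied 1 clause(s); 7 remain; assigned so far: [2]
unit clause [5] forces x5=T; simplify:
  drop -5 from [-5] -> [] (empty!)
  satisfied 2 clause(s); 5 remain; assigned so far: [2, 5]
CONFLICT (empty clause)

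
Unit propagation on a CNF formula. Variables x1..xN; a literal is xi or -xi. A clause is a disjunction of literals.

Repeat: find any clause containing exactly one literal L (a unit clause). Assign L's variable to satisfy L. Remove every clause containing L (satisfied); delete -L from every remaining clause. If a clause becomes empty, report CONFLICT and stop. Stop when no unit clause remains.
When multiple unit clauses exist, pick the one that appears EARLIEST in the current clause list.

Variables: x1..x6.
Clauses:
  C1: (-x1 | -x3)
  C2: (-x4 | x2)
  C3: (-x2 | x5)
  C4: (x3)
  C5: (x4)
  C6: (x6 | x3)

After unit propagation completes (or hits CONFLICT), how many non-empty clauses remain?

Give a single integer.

unit clause [3] forces x3=T; simplify:
  drop -3 from [-1, -3] -> [-1]
  satisfied 2 clause(s); 4 remain; assigned so far: [3]
unit clause [-1] forces x1=F; simplify:
  satisfied 1 clause(s); 3 remain; assigned so far: [1, 3]
unit clause [4] forces x4=T; simplify:
  drop -4 from [-4, 2] -> [2]
  satisfied 1 clause(s); 2 remain; assigned so far: [1, 3, 4]
unit clause [2] forces x2=T; simplify:
  drop -2 from [-2, 5] -> [5]
  satisfied 1 clause(s); 1 remain; assigned so far: [1, 2, 3, 4]
unit clause [5] forces x5=T; simplify:
  satisfied 1 clause(s); 0 remain; assigned so far: [1, 2, 3, 4, 5]

Answer: 0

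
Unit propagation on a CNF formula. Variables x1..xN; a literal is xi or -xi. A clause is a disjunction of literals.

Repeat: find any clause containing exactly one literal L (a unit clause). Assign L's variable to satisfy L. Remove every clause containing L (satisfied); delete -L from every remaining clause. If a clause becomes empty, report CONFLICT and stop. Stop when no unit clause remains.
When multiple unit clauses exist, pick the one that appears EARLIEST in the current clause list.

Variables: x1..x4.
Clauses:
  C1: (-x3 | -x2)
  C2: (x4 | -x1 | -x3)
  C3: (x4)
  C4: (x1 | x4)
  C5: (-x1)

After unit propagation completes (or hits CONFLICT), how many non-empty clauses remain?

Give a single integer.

unit clause [4] forces x4=T; simplify:
  satisfied 3 clause(s); 2 remain; assigned so far: [4]
unit clause [-1] forces x1=F; simplify:
  satisfied 1 clause(s); 1 remain; assigned so far: [1, 4]

Answer: 1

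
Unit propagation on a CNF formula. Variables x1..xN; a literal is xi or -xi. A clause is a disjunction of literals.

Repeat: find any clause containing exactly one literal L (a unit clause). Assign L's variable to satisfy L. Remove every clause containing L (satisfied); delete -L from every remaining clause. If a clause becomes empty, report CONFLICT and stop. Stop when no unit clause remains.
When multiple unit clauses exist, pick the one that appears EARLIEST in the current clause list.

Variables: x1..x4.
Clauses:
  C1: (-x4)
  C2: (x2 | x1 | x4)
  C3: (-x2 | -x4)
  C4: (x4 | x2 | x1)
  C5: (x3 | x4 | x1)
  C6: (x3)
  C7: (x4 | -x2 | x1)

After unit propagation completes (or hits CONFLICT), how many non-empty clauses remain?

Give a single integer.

unit clause [-4] forces x4=F; simplify:
  drop 4 from [2, 1, 4] -> [2, 1]
  drop 4 from [4, 2, 1] -> [2, 1]
  drop 4 from [3, 4, 1] -> [3, 1]
  drop 4 from [4, -2, 1] -> [-2, 1]
  satisfied 2 clause(s); 5 remain; assigned so far: [4]
unit clause [3] forces x3=T; simplify:
  satisfied 2 clause(s); 3 remain; assigned so far: [3, 4]

Answer: 3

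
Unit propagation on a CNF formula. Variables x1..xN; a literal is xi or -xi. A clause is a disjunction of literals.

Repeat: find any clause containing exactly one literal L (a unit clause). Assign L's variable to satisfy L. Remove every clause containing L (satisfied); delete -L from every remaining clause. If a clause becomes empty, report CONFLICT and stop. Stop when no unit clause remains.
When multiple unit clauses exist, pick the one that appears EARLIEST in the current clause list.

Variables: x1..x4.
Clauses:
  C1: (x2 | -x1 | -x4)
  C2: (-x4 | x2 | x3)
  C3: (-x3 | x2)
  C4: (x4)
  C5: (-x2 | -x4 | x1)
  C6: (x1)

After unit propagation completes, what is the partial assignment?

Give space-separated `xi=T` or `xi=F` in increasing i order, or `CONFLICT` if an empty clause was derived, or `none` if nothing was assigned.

unit clause [4] forces x4=T; simplify:
  drop -4 from [2, -1, -4] -> [2, -1]
  drop -4 from [-4, 2, 3] -> [2, 3]
  drop -4 from [-2, -4, 1] -> [-2, 1]
  satisfied 1 clause(s); 5 remain; assigned so far: [4]
unit clause [1] forces x1=T; simplify:
  drop -1 from [2, -1] -> [2]
  satisfied 2 clause(s); 3 remain; assigned so far: [1, 4]
unit clause [2] forces x2=T; simplify:
  satisfied 3 clause(s); 0 remain; assigned so far: [1, 2, 4]

Answer: x1=T x2=T x4=T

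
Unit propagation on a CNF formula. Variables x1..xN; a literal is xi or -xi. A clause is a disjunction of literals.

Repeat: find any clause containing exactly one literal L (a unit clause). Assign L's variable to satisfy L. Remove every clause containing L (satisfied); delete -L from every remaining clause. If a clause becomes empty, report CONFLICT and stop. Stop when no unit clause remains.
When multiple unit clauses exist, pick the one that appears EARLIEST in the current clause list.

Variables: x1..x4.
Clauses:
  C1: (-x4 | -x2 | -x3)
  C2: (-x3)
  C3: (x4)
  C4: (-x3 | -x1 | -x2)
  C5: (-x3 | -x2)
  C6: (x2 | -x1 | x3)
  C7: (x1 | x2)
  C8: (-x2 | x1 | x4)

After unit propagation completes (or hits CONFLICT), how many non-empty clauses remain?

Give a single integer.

Answer: 2

Derivation:
unit clause [-3] forces x3=F; simplify:
  drop 3 from [2, -1, 3] -> [2, -1]
  satisfied 4 clause(s); 4 remain; assigned so far: [3]
unit clause [4] forces x4=T; simplify:
  satisfied 2 clause(s); 2 remain; assigned so far: [3, 4]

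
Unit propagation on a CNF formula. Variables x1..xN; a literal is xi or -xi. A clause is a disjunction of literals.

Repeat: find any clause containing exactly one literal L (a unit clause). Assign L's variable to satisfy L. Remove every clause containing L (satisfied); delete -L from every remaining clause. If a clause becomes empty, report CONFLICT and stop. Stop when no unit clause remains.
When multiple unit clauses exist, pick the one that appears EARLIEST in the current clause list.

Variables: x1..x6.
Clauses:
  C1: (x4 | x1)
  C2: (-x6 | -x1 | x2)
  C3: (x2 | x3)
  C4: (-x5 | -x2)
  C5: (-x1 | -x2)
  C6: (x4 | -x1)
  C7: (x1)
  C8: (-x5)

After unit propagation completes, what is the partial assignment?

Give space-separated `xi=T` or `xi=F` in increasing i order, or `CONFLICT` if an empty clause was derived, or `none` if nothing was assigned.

Answer: x1=T x2=F x3=T x4=T x5=F x6=F

Derivation:
unit clause [1] forces x1=T; simplify:
  drop -1 from [-6, -1, 2] -> [-6, 2]
  drop -1 from [-1, -2] -> [-2]
  drop -1 from [4, -1] -> [4]
  satisfied 2 clause(s); 6 remain; assigned so far: [1]
unit clause [-2] forces x2=F; simplify:
  drop 2 from [-6, 2] -> [-6]
  drop 2 from [2, 3] -> [3]
  satisfied 2 clause(s); 4 remain; assigned so far: [1, 2]
unit clause [-6] forces x6=F; simplify:
  satisfied 1 clause(s); 3 remain; assigned so far: [1, 2, 6]
unit clause [3] forces x3=T; simplify:
  satisfied 1 clause(s); 2 remain; assigned so far: [1, 2, 3, 6]
unit clause [4] forces x4=T; simplify:
  satisfied 1 clause(s); 1 remain; assigned so far: [1, 2, 3, 4, 6]
unit clause [-5] forces x5=F; simplify:
  satisfied 1 clause(s); 0 remain; assigned so far: [1, 2, 3, 4, 5, 6]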